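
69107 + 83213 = 152320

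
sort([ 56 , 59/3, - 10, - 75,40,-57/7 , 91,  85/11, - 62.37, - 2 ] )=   [ - 75, - 62.37, - 10, - 57/7, - 2,85/11, 59/3,40, 56, 91 ] 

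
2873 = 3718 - 845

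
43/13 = 43/13 =3.31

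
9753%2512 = 2217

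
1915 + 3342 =5257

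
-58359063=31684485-90043548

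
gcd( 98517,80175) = 3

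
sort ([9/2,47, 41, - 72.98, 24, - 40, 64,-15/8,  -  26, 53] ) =[ - 72.98, - 40, - 26, - 15/8, 9/2, 24 , 41, 47, 53, 64 ]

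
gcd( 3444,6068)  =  164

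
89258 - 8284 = 80974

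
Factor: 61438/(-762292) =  - 30719/381146 = -  2^( - 1)*13^1 * 17^1  *139^1 * 190573^( - 1 ) 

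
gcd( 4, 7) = 1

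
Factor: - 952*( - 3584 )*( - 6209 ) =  - 21184909312 = - 2^12 * 7^3*17^1*887^1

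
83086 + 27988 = 111074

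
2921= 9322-6401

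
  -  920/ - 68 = 230/17= 13.53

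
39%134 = 39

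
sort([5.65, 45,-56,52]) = [ - 56, 5.65, 45,52] 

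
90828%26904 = 10116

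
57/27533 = 57/27533 = 0.00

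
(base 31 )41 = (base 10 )125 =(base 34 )3N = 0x7d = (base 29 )49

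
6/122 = 3/61 = 0.05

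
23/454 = 23/454=0.05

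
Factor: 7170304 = 2^8*37^1*757^1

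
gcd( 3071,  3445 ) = 1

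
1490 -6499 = - 5009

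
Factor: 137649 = 3^1*17^1 * 2699^1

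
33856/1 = 33856=33856.00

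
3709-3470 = 239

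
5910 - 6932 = -1022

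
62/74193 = 62/74193 = 0.00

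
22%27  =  22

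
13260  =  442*30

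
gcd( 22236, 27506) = 34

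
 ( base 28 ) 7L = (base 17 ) CD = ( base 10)217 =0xd9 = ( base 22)9j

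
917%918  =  917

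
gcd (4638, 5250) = 6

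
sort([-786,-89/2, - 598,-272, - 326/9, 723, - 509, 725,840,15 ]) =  [  -  786, - 598,- 509,  -  272,-89/2, - 326/9,15,723,725,840]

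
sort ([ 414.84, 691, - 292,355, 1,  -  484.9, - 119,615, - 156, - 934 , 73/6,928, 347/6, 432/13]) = [ - 934, - 484.9, - 292,-156, - 119 , 1, 73/6, 432/13,  347/6 , 355 , 414.84, 615,691,928]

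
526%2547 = 526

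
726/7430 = 363/3715 = 0.10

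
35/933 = 35/933 =0.04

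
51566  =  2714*19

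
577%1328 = 577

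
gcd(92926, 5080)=2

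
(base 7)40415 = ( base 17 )1gg3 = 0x2654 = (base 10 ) 9812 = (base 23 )ICE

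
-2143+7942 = 5799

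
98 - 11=87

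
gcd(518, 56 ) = 14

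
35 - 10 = 25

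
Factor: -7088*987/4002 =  - 2^3*7^1*23^( - 1 )*29^(  -  1 )*47^1*443^1=-  1165976/667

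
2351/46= 51+5/46 = 51.11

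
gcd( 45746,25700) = 514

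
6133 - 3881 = 2252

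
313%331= 313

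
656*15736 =10322816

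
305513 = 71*4303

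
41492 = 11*3772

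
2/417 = 2/417 = 0.00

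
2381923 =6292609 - 3910686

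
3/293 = 3/293 = 0.01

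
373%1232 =373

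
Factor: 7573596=2^2*3^1 *631133^1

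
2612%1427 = 1185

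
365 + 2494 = 2859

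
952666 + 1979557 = 2932223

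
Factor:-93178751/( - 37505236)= 2^( - 2)*17^1*29^(  -  2)*11149^(-1)*5481103^1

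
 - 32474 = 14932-47406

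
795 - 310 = 485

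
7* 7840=54880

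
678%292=94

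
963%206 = 139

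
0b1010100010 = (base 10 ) 674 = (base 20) 1DE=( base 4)22202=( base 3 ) 220222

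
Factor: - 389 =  - 389^1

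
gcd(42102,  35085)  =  7017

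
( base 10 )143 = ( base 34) 47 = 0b10001111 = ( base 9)168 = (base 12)bb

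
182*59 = 10738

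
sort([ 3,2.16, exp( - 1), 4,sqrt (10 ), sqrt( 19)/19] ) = [ sqrt(19) /19,exp( - 1 ),2.16, 3, sqrt( 10 ), 4 ] 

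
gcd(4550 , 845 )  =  65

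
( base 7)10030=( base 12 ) 149A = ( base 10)2422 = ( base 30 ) 2KM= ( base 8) 4566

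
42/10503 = 14/3501  =  0.00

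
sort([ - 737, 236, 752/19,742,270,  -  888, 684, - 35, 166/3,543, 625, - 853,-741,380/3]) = [ - 888, - 853, - 741,-737,-35, 752/19,166/3,380/3, 236,270,543, 625,684, 742] 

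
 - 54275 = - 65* 835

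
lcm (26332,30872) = 895288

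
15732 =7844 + 7888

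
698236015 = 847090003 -148853988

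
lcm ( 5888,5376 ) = 123648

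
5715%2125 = 1465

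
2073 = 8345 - 6272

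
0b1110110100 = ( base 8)1664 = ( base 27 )183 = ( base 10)948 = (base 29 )13k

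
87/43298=87/43298 = 0.00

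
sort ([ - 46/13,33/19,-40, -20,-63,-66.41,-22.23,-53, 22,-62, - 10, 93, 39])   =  [ - 66.41,  -  63,-62, - 53, - 40, - 22.23, - 20, -10,-46/13, 33/19,22 , 39, 93]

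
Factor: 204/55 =2^2*3^1*5^( - 1) * 11^( - 1 ) *17^1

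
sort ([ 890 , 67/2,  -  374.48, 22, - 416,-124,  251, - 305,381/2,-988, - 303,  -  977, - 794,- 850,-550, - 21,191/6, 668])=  [  -  988, - 977, - 850,-794,- 550, - 416,-374.48,-305,  -  303 , - 124, - 21,22, 191/6, 67/2,381/2, 251,668,890 ] 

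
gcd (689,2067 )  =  689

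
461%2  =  1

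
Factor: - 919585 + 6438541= 5518956 = 2^2 * 3^1 * 459913^1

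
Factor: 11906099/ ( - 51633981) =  - 3^( - 2 )*7^ ( - 1 )*17^( - 1 )*37^( - 1)*1303^( -1) * 11906099^1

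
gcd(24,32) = 8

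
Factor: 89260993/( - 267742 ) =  - 2^( - 1 )*19^1*59^( - 1)*2269^( - 1 ) * 4697947^1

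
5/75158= 5/75158=0.00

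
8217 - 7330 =887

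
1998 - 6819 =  - 4821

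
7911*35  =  276885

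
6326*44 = 278344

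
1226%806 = 420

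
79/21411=79/21411 = 0.00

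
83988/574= 41994/287 = 146.32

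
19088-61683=- 42595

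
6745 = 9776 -3031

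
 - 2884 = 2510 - 5394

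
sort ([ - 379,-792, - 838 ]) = [-838,-792, - 379] 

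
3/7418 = 3/7418 = 0.00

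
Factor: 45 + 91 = 2^3*17^1 = 136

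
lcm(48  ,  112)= 336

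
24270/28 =12135/14 = 866.79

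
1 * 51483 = 51483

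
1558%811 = 747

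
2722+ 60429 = 63151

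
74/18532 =37/9266 = 0.00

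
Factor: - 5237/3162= - 2^( - 1 )*3^( - 1 )*17^ ( - 1 )*31^( - 1)*5237^1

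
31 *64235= 1991285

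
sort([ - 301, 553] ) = [ - 301,553]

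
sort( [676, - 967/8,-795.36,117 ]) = [ - 795.36, - 967/8, 117, 676] 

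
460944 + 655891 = 1116835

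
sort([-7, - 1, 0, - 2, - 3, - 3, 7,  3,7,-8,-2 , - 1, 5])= [ - 8,-7,-3, - 3 , - 2,-2, - 1,  -  1,0, 3, 5,7,7]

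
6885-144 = 6741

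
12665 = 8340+4325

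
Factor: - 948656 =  - 2^4* 211^1 *281^1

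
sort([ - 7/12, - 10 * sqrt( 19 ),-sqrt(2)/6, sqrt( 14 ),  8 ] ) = [ - 10*sqrt( 19), - 7/12, - sqrt( 2) /6, sqrt( 14 ), 8 ] 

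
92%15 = 2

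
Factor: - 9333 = -3^2*17^1*61^1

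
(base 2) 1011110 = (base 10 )94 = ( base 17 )59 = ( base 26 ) 3g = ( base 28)3a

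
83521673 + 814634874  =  898156547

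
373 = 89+284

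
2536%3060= 2536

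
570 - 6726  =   - 6156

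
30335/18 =30335/18 = 1685.28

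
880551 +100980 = 981531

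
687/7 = 687/7 = 98.14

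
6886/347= 19  +  293/347= 19.84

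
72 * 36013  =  2592936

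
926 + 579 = 1505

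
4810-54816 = - 50006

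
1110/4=555/2  =  277.50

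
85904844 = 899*95556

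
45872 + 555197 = 601069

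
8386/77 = 1198/11 = 108.91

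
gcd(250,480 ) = 10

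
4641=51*91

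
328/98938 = 164/49469 = 0.00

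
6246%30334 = 6246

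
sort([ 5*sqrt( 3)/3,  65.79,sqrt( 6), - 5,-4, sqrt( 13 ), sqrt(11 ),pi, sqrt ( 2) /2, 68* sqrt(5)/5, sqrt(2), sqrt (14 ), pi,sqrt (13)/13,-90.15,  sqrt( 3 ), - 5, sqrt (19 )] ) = [ - 90.15,- 5,  -  5, - 4,sqrt(13 ) /13,sqrt( 2)/2,sqrt( 2), sqrt(3 )  ,  sqrt (6), 5*sqrt( 3 ) /3,pi, pi,sqrt( 11 ), sqrt( 13),sqrt ( 14), sqrt( 19 ), 68*sqrt( 5)/5 , 65.79 ]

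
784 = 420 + 364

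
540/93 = 180/31 = 5.81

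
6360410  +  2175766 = 8536176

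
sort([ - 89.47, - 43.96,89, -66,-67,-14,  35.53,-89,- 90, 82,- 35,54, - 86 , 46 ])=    [ - 90, - 89.47,-89,-86, - 67,- 66, - 43.96,-35, - 14,35.53,46,54, 82, 89 ]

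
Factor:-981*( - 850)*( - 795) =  -662910750 = - 2^1*3^3 * 5^3*17^1*53^1*109^1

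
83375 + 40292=123667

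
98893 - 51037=47856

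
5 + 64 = 69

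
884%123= 23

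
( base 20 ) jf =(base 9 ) 478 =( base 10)395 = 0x18b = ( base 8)613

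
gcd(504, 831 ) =3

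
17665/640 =27 + 77/128 = 27.60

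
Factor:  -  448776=-2^3 * 3^2 * 23^1*  271^1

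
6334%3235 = 3099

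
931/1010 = 931/1010 = 0.92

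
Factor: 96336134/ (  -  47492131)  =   - 2^1*47492131^(-1)*48168067^1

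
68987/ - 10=-6899  +  3/10 = -  6898.70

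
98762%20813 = 15510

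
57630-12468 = 45162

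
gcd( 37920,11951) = 1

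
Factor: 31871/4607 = 7^1*17^( - 1) * 29^1* 157^1*271^(  -  1)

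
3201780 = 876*3655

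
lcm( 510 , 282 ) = 23970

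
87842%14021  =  3716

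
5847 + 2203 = 8050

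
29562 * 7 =206934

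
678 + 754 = 1432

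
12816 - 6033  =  6783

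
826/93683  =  826/93683 = 0.01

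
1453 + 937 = 2390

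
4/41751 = 4/41751 = 0.00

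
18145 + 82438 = 100583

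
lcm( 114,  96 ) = 1824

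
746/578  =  373/289 = 1.29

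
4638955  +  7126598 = 11765553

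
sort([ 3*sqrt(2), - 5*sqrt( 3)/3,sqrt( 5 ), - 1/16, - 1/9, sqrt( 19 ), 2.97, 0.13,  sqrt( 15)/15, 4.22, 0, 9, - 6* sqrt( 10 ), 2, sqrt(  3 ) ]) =[-6*sqrt(10), - 5*sqrt (3)/3, - 1/9, - 1/16,0, 0.13 , sqrt (15 )/15,sqrt( 3), 2,sqrt( 5) , 2.97, 4.22 , 3*sqrt ( 2), sqrt( 19 ), 9 ]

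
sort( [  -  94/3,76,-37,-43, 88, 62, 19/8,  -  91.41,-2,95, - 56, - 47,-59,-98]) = [ - 98 ,  -  91.41,-59,- 56, - 47, -43,-37, - 94/3, - 2,19/8,62,  76,88,95 ] 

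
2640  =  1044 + 1596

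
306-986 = - 680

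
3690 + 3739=7429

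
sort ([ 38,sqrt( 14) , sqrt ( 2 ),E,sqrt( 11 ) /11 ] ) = [ sqrt( 11 )/11, sqrt (2 ),  E,sqrt ( 14 ),38 ] 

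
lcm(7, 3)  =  21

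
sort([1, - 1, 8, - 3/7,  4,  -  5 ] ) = [ - 5, - 1, - 3/7,1,4,8]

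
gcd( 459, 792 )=9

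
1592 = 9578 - 7986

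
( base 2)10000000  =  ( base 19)6E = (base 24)58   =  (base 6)332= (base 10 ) 128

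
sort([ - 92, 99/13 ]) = [-92,  99/13]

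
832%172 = 144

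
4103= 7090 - 2987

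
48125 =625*77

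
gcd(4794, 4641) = 51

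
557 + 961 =1518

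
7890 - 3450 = 4440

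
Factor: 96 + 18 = 114=2^1*3^1*19^1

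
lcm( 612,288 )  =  4896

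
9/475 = 9/475= 0.02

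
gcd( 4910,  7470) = 10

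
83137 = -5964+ 89101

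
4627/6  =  771 + 1/6=771.17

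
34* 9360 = 318240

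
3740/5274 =1870/2637 = 0.71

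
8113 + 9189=17302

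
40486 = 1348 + 39138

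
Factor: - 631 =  - 631^1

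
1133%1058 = 75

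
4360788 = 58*75186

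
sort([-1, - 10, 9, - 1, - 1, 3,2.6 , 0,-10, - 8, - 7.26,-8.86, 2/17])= [ - 10,- 10,-8.86, - 8, - 7.26 , - 1, - 1, - 1,0,2/17, 2.6, 3, 9 ]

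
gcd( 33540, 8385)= 8385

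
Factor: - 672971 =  - 13^1* 51767^1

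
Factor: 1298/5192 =2^(  -  2 ) = 1/4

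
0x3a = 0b111010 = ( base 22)2E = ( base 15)3d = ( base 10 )58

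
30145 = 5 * 6029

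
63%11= 8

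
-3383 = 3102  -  6485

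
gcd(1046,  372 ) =2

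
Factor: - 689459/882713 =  - 13^(-1)*67901^ ( - 1) * 689459^1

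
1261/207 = 1261/207= 6.09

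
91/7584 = 91/7584 = 0.01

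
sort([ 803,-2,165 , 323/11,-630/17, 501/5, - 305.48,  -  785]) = [ - 785  , - 305.48,-630/17,  -  2,323/11, 501/5, 165, 803]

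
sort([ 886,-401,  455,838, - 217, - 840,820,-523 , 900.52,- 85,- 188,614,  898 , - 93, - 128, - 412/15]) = [ -840, - 523, - 401, - 217, - 188, - 128, -93, - 85  , - 412/15,455,614 , 820,  838, 886,898,900.52 ]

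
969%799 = 170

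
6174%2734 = 706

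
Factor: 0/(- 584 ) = 0 = 0^1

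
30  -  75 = - 45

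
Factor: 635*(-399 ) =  -253365= - 3^1*5^1 *7^1* 19^1 * 127^1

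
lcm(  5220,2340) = 67860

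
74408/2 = 37204 = 37204.00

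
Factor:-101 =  - 101^1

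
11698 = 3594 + 8104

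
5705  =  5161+544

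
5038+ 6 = 5044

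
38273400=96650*396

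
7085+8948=16033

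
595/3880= 119/776  =  0.15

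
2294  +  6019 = 8313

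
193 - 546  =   - 353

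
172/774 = 2/9  =  0.22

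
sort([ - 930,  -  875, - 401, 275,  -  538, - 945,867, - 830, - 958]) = [-958, - 945, - 930 , - 875, - 830,-538, - 401, 275,867 ]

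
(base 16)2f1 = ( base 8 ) 1361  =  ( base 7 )2124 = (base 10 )753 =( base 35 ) LI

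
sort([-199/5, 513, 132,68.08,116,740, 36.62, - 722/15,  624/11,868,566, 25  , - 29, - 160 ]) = [ - 160 , -722/15, -199/5,-29, 25, 36.62,624/11,68.08, 116  ,  132, 513,566, 740, 868] 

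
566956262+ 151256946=718213208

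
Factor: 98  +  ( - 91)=7= 7^1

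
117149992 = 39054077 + 78095915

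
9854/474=4927/237 = 20.79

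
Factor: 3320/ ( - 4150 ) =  - 2^2*5^( - 1 )=- 4/5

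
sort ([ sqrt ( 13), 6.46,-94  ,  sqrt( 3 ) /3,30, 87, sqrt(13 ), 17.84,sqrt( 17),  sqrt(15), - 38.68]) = [ - 94, - 38.68,sqrt( 3 ) /3,  sqrt( 13 ),  sqrt( 13),  sqrt(15 ),sqrt( 17 ), 6.46,17.84,30 , 87]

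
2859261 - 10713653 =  - 7854392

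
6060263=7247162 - 1186899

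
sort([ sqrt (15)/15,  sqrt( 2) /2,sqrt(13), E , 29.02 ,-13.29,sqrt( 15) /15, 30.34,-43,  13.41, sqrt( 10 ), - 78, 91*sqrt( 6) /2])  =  [ - 78, - 43, - 13.29,sqrt ( 15 )/15,sqrt( 15)/15, sqrt( 2)/2, E,  sqrt(10),sqrt ( 13 ), 13.41 , 29.02,30.34, 91*sqrt( 6 )/2 ]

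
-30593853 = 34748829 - 65342682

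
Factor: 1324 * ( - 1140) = -1509360 = - 2^4*3^1*5^1 * 19^1 * 331^1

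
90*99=8910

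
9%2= 1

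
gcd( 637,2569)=7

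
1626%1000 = 626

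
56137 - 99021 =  - 42884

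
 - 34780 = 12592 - 47372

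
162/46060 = 81/23030 = 0.00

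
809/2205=809/2205 = 0.37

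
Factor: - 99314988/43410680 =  - 24828747/10852670 =- 2^( - 1)*3^1*5^( - 1)*29^( - 1 )*877^1 * 9437^1*37423^(  -  1) 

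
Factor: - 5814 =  - 2^1*3^2*17^1*19^1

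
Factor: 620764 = 2^2*155191^1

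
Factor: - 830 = - 2^1*5^1*83^1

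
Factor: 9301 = 71^1*131^1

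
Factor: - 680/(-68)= 10 = 2^1*5^1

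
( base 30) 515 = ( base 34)3vd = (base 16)11b7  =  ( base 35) 3ok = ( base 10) 4535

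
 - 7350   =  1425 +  - 8775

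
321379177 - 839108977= - 517729800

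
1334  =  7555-6221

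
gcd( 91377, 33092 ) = 1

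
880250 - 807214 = 73036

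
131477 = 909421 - 777944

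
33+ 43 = 76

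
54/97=54/97 = 0.56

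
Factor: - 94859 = -29^1* 3271^1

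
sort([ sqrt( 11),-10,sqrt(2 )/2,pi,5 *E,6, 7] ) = [ - 10,sqrt( 2)/2  ,  pi,sqrt( 11 ),6, 7,5*E]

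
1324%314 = 68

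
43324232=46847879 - 3523647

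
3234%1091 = 1052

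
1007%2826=1007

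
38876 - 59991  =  -21115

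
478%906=478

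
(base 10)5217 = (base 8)12141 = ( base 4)1101201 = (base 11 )3A13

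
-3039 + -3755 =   -  6794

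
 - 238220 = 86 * ( - 2770 ) 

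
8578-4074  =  4504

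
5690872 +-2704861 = 2986011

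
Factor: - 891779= - 7^1*23^1 *29^1*191^1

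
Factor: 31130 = 2^1*5^1*11^1*283^1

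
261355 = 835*313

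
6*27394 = 164364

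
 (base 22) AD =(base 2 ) 11101001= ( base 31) 7g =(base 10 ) 233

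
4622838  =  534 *8657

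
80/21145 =16/4229= 0.00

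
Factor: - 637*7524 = - 4792788 = -2^2*3^2*7^2*11^1*13^1*19^1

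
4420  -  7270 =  - 2850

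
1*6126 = 6126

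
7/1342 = 7/1342 = 0.01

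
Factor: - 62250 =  - 2^1*3^1*5^3*83^1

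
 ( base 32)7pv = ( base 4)1330333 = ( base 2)1111100111111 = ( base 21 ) I2J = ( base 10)7999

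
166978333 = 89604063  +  77374270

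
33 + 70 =103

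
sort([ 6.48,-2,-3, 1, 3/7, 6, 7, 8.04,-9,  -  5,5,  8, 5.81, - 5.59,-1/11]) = [ - 9,-5.59, - 5, -3, - 2,-1/11,3/7, 1, 5, 5.81 , 6, 6.48, 7, 8, 8.04]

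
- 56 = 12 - 68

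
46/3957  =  46/3957 = 0.01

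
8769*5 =43845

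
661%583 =78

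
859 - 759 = 100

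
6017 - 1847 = 4170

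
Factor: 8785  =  5^1*7^1*251^1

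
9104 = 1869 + 7235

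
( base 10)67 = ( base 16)43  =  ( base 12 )57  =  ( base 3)2111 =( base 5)232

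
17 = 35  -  18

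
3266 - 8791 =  - 5525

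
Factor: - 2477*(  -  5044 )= 2^2 * 13^1 * 97^1*2477^1=12493988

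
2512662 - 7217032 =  - 4704370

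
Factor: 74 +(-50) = 24 = 2^3 * 3^1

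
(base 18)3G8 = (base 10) 1268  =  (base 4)103310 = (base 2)10011110100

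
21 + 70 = 91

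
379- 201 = 178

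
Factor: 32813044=2^2 * 11^1*745751^1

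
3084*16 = 49344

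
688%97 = 9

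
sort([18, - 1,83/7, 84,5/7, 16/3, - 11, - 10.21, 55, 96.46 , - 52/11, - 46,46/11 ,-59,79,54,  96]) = [ - 59, - 46, - 11, - 10.21, - 52/11, - 1, 5/7,46/11, 16/3, 83/7, 18, 54,55, 79,84 , 96,96.46]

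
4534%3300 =1234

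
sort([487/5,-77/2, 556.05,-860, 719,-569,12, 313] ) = [-860,-569, - 77/2,12, 487/5,313,556.05,719]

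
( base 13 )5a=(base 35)25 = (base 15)50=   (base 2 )1001011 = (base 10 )75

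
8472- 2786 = 5686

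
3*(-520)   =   - 1560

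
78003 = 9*8667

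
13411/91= 147 + 34/91 = 147.37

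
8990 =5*1798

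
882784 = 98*9008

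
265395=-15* (  -  17693)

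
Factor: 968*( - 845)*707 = - 2^3*5^1*7^1 * 11^2*  13^2 * 101^1 = - 578297720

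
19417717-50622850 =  - 31205133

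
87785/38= 87785/38= 2310.13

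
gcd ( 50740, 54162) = 118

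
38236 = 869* 44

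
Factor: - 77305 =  - 5^1*15461^1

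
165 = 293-128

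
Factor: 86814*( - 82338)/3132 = - 7^1*13^1 * 29^( - 1)*53^1*13723^1 = - 66186029/29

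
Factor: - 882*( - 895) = 2^1*3^2*5^1*7^2*179^1 = 789390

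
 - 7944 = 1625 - 9569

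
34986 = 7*4998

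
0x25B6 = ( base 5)302104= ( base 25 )FB4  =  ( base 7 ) 40101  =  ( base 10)9654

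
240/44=5 + 5/11 =5.45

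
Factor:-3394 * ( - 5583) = 18948702  =  2^1 * 3^1*1697^1*1861^1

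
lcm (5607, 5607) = 5607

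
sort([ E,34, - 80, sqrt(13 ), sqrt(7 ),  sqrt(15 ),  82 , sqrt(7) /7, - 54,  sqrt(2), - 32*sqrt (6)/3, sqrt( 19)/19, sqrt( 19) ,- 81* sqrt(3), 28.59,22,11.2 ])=[ - 81*sqrt(3), - 80 , - 54, - 32*sqrt(6) /3,  sqrt ( 19)/19,  sqrt ( 7) /7,sqrt(2),sqrt(7),  E,  sqrt(13),  sqrt( 15), sqrt(19), 11.2, 22,28.59, 34,82] 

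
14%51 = 14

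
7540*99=746460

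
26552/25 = 1062+2/25= 1062.08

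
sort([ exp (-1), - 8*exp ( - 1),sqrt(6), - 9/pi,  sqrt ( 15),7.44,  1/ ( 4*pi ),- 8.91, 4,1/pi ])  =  [ -8.91, - 8*  exp (-1) , - 9/pi, 1/(4*pi) , 1/pi,exp( - 1), sqrt (6 ), sqrt( 15),4, 7.44]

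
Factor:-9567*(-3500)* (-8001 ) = -2^2 * 3^4 * 5^3 * 7^2 * 127^1*1063^1 = - 267909484500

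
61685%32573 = 29112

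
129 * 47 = 6063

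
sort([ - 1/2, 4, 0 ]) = [  -  1/2,0,4]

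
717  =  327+390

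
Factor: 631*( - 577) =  - 364087 = -  577^1*631^1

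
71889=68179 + 3710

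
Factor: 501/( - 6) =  - 2^( - 1)*167^1 = - 167/2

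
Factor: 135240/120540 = 46/41= 2^1 *23^1  *41^( - 1) 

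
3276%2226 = 1050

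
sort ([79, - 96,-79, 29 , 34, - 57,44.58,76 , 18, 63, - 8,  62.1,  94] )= [ - 96, - 79,  -  57, - 8,18, 29,34 , 44.58,  62.1, 63, 76, 79,94 ]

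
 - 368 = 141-509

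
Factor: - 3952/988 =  - 4 =-2^2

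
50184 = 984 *51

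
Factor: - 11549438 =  - 2^1 * 179^1*32261^1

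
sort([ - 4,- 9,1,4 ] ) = [-9, - 4,1,4]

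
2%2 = 0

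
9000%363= 288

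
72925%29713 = 13499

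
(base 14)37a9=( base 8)23031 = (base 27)DA6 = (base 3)111101020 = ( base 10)9753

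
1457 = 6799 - 5342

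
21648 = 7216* 3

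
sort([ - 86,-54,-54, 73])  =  [ - 86, - 54, - 54, 73]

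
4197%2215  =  1982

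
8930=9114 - 184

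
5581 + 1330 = 6911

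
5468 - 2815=2653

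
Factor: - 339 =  - 3^1*113^1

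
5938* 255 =1514190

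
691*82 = 56662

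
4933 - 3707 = 1226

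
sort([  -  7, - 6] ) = [ - 7, - 6] 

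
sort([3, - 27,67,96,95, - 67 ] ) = [  -  67,-27,3,67, 95,96 ] 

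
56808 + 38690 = 95498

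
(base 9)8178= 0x1760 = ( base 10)5984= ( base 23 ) b74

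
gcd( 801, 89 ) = 89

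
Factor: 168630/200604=2^( - 1)*5^1 * 7^1*11^1*229^ ( - 1 )  =  385/458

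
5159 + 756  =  5915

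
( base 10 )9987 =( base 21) 11dc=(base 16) 2703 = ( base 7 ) 41055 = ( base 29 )bpb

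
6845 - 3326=3519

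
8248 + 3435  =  11683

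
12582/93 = 135 + 9/31 = 135.29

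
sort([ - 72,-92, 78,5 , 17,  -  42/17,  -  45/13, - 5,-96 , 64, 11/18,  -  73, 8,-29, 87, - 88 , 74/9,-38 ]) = [  -  96,-92, - 88,  -  73, - 72, - 38,-29,-5, - 45/13,-42/17, 11/18, 5,8, 74/9,17 , 64, 78, 87 ]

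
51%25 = 1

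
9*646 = 5814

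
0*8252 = 0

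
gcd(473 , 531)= 1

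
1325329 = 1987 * 667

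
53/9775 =53/9775 = 0.01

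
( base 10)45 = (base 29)1g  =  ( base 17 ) 2b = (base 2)101101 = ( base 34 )1b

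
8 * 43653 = 349224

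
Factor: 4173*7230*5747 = 2^1*3^2 * 5^1*7^1*13^1*107^1*241^1*821^1 = 173391530130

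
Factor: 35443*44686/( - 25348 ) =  - 791902949/12674  =  - 2^( - 1 )*23^2 * 67^1*6337^( - 1 )*22343^1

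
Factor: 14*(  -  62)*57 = -2^2*3^1*7^1*19^1*31^1 = - 49476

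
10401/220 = 10401/220 = 47.28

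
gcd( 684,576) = 36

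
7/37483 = 7/37483 = 0.00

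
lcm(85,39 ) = 3315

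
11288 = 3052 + 8236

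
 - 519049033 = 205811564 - 724860597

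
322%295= 27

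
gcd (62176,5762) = 134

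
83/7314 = 83/7314 = 0.01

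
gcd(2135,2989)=427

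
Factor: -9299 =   -  17^1*547^1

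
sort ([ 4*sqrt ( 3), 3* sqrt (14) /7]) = [3*sqrt(14)/7  ,  4*sqrt ( 3)]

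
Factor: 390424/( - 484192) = - 2^( - 2) *37^1*1319^1* 15131^( - 1)=- 48803/60524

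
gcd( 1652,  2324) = 28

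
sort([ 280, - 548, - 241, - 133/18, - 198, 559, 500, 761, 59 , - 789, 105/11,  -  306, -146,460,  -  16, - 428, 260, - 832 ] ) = [-832,-789, -548,- 428, - 306,  -  241,-198 , - 146 ,- 16, - 133/18,105/11, 59, 260,  280, 460, 500,  559,  761]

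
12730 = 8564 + 4166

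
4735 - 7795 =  - 3060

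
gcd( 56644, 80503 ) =1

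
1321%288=169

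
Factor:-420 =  - 2^2*3^1 * 5^1 * 7^1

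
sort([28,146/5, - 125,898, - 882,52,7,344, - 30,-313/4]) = [ - 882, -125, - 313/4, - 30,7, 28, 146/5,52,344,  898]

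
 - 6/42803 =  - 6/42803 = - 0.00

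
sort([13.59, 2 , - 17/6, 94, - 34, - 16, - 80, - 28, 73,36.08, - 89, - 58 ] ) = [ - 89, - 80, - 58, - 34, - 28, - 16, - 17/6,2, 13.59, 36.08, 73,94 ] 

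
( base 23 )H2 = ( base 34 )bj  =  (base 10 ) 393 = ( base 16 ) 189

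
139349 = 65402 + 73947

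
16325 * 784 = 12798800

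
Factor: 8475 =3^1*5^2*113^1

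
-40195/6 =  - 6700 + 5/6  =  - 6699.17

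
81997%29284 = 23429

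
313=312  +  1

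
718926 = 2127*338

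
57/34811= 57/34811  =  0.00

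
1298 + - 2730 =  -  1432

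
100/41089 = 100/41089 =0.00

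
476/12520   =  119/3130 = 0.04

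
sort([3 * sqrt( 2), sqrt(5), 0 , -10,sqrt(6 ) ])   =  [ - 10, 0,sqrt(5),sqrt ( 6 ),3*sqrt ( 2 )]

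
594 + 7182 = 7776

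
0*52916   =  0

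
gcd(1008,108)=36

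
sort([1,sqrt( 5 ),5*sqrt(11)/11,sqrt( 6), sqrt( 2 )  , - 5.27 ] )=[ - 5.27,1, sqrt( 2),5*sqrt( 11 ) /11,sqrt( 5 ) , sqrt( 6) ] 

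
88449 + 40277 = 128726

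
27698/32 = 865 + 9/16 = 865.56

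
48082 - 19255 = 28827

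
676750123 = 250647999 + 426102124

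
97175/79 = 1230 + 5/79 = 1230.06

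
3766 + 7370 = 11136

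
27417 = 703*39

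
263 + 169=432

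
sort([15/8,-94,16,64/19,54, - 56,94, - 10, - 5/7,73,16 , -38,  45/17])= [ - 94,  -  56, - 38,  -  10 , - 5/7, 15/8, 45/17 , 64/19,16,16,54, 73  ,  94 ]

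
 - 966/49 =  -20 + 2/7 = - 19.71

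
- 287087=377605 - 664692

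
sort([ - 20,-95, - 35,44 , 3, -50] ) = [ - 95,-50, - 35, - 20,3 , 44 ] 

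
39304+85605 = 124909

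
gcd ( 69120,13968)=144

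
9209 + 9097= 18306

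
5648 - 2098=3550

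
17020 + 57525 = 74545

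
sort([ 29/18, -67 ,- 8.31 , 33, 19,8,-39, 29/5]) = [ - 67,-39, - 8.31, 29/18, 29/5,8, 19 , 33]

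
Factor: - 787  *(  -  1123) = 883801 = 787^1*1123^1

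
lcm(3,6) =6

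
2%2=0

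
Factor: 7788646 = 2^1 * 29^1 * 134287^1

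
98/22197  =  2/453 = 0.00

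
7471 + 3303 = 10774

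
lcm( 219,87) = 6351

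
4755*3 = 14265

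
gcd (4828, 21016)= 284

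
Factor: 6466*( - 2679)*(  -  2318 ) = 2^2*3^1 *19^2*47^1 * 53^1*61^2 = 40153355652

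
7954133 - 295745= 7658388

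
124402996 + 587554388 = 711957384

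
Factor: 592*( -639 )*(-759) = 287120592= 2^4*3^3*11^1 * 23^1*37^1 * 71^1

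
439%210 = 19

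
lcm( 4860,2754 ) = 82620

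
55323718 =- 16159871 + 71483589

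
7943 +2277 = 10220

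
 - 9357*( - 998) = 9338286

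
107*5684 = 608188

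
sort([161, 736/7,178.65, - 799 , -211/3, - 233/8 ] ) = [ - 799, - 211/3, - 233/8,736/7, 161, 178.65]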